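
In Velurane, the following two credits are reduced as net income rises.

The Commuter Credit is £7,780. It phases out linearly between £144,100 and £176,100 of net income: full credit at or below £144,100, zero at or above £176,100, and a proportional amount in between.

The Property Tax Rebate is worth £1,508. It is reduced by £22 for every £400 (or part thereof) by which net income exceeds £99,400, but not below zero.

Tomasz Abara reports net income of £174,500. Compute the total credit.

Commuter Credit: £174,500 is £30,400 into a £32,000 phase-out range, leaving 1,600/32,000 of the credit: £7,780 × 1,600/32,000 = £389.
Property Tax Rebate: income exceeds £99,400 by £75,100 → 188 increments × £22 = £4,136 ≥ base, so the credit is £0.
Total: £389 + £0 = £389.

£389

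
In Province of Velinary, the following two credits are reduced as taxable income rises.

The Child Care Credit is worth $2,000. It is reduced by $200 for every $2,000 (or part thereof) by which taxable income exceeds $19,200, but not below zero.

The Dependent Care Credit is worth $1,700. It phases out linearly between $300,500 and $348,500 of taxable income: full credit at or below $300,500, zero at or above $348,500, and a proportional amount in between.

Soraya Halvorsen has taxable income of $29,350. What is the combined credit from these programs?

Child Care Credit: income exceeds $19,200 by $10,150, which is 6 full-or-partial $2,000 increments; reduction = 6 × $200 = $1,200, leaving $800.
Dependent Care Credit: $29,350 is at or below the $300,500 threshold, so the full $1,700 applies.
Total: $800 + $1,700 = $2,500.

$2,500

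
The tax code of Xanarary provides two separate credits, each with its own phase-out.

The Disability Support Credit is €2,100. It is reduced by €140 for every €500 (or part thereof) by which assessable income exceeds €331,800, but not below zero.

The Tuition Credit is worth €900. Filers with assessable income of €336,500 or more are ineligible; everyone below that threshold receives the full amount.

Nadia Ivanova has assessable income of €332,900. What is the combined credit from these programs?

Disability Support Credit: income exceeds €331,800 by €1,100, which is 3 full-or-partial €500 increments; reduction = 3 × €140 = €420, leaving €1,680.
Tuition Credit: €332,900 is below the €336,500 cutoff, so the full €900 applies.
Total: €1,680 + €900 = €2,580.

€2,580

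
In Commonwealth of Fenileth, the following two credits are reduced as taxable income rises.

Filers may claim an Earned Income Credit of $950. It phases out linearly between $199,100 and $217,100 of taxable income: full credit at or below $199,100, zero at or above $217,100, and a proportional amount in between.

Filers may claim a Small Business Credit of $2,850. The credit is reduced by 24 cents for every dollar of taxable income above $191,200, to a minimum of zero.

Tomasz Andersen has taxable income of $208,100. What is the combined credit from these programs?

$475

Earned Income Credit: $208,100 is $9,000 into a $18,000 phase-out range, leaving 9,000/18,000 of the credit: $950 × 9,000/18,000 = $475.
Small Business Credit: 24% of the $16,900 excess over $191,200 is $4,056 ≥ base, so the credit is $0.
Total: $475 + $0 = $475.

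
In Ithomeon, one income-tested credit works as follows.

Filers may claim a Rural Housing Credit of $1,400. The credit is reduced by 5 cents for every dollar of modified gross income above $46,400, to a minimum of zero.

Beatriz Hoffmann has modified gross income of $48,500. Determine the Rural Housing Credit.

Rural Housing Credit: 5% of the $2,100 excess over $46,400 is $105; credit = $1,400 − $105 = $1,295.

$1,295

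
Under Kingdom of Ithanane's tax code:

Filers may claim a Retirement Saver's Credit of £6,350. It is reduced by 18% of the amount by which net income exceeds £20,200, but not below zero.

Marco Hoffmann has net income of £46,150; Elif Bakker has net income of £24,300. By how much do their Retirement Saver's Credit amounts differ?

£3,933

Marco (£46,150): Retirement Saver's Credit: 18% of the £25,950 excess over £20,200 is £4,671; credit = £6,350 − £4,671 = £1,679.
Elif (£24,300): Retirement Saver's Credit: 18% of the £4,100 excess over £20,200 is £738; credit = £6,350 − £738 = £5,612.
Difference: |£1,679 − £5,612| = £3,933.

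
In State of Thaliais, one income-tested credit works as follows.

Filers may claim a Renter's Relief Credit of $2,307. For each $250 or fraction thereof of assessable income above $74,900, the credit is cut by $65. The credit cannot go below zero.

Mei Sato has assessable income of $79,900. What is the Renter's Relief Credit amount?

$1,007

Renter's Relief Credit: income exceeds $74,900 by $5,000, which is 20 full-or-partial $250 increments; reduction = 20 × $65 = $1,300, leaving $1,007.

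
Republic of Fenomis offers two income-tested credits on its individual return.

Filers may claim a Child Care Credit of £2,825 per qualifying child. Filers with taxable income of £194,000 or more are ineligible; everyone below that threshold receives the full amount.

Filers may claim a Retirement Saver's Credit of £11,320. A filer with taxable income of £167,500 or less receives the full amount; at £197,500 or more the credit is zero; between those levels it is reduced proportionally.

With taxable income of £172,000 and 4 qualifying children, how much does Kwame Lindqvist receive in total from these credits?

£20,922

Child Care Credit: base = 4 × £2,825 = £11,300. £172,000 is below the £194,000 cutoff, so the full £11,300 applies.
Retirement Saver's Credit: £172,000 is £4,500 into a £30,000 phase-out range, leaving 25,500/30,000 of the credit: £11,320 × 25,500/30,000 = £9,622.
Total: £11,300 + £9,622 = £20,922.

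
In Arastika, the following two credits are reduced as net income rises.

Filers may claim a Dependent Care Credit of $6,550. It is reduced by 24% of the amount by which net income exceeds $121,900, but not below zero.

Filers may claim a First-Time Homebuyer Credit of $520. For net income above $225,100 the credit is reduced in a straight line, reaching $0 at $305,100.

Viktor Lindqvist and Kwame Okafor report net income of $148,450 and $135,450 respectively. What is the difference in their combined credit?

Viktor ($148,450): Dependent Care Credit: 24% of the $26,550 excess over $121,900 is $6,372; credit = $6,550 − $6,372 = $178. First-Time Homebuyer Credit: $148,450 is at or below the $225,100 threshold, so the full $520 applies. total $178 + $520 = $698
Kwame ($135,450): Dependent Care Credit: 24% of the $13,550 excess over $121,900 is $3,252; credit = $6,550 − $3,252 = $3,298. First-Time Homebuyer Credit: $135,450 is at or below the $225,100 threshold, so the full $520 applies. total $3,298 + $520 = $3,818
Difference: |$698 − $3,818| = $3,120.

$3,120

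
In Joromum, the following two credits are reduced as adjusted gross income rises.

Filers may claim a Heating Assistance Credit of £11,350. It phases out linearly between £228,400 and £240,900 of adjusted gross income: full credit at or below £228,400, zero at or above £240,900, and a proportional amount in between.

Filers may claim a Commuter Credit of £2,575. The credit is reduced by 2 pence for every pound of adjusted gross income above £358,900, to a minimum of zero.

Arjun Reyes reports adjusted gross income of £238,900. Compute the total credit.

Heating Assistance Credit: £238,900 is £10,500 into a £12,500 phase-out range, leaving 2,000/12,500 of the credit: £11,350 × 2,000/12,500 = £1,816.
Commuter Credit: £238,900 is at or below the £358,900 threshold, so the full £2,575 applies.
Total: £1,816 + £2,575 = £4,391.

£4,391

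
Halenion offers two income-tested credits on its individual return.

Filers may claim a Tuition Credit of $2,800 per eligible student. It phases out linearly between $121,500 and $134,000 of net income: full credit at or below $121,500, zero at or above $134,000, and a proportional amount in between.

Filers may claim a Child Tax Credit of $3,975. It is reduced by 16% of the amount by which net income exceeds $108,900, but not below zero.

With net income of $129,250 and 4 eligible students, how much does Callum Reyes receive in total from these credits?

$4,975

Tuition Credit: base = 4 × $2,800 = $11,200. $129,250 is $7,750 into a $12,500 phase-out range, leaving 4,750/12,500 of the credit: $11,200 × 4,750/12,500 = $4,256.
Child Tax Credit: 16% of the $20,350 excess over $108,900 is $3,256; credit = $3,975 − $3,256 = $719.
Total: $4,256 + $719 = $4,975.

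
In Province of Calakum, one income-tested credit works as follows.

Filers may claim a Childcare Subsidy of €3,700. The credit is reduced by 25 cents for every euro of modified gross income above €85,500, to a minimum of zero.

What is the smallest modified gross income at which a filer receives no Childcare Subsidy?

€100,300

The credit falls by 25% of each euro above €85,500, so it reaches zero when the excess is €3,700 / 25% = €14,800: income = €85,500 + €14,800 = €100,300.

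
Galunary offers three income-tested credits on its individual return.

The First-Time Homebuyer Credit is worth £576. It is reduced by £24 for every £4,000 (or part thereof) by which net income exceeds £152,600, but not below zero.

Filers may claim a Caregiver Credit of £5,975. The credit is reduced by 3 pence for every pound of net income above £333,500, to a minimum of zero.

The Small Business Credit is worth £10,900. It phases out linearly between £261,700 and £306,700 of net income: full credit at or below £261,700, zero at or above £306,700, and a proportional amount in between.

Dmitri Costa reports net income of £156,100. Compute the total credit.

£17,427

First-Time Homebuyer Credit: income exceeds £152,600 by £3,500, which is 1 full-or-partial £4,000 increment; reduction = 1 × £24 = £24, leaving £552.
Caregiver Credit: £156,100 is at or below the £333,500 threshold, so the full £5,975 applies.
Small Business Credit: £156,100 is at or below the £261,700 threshold, so the full £10,900 applies.
Total: £552 + £5,975 + £10,900 = £17,427.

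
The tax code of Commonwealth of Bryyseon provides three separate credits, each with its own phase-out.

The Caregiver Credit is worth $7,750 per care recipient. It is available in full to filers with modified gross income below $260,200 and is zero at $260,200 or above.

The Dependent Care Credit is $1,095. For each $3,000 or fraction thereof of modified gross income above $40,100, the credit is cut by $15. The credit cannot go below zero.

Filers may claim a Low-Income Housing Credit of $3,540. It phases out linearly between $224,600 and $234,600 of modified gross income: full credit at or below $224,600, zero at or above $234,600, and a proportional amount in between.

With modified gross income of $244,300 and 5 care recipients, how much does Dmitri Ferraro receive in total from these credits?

Caregiver Credit: base = 5 × $7,750 = $38,750. $244,300 is below the $260,200 cutoff, so the full $38,750 applies.
Dependent Care Credit: income exceeds $40,100 by $204,200, which is 69 full-or-partial $3,000 increments; reduction = 69 × $15 = $1,035, leaving $60.
Low-Income Housing Credit: $244,300 is at or above $234,600, so the credit is $0.
Total: $38,750 + $60 + $0 = $38,810.

$38,810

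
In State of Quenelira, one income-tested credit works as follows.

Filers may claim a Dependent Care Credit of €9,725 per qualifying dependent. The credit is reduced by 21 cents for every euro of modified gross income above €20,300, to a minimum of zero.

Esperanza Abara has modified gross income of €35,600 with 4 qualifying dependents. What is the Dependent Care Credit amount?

Dependent Care Credit: base = 4 × €9,725 = €38,900. 21% of the €15,300 excess over €20,300 is €3,213; credit = €38,900 − €3,213 = €35,687.

€35,687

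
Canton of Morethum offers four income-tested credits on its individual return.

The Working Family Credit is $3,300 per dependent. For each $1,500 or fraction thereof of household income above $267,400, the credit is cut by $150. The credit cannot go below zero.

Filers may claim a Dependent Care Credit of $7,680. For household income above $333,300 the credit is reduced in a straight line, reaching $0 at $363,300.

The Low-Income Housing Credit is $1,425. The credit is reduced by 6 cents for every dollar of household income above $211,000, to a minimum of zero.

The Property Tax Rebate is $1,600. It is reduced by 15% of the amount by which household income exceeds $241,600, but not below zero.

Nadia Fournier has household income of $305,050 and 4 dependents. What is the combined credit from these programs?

Working Family Credit: base = 4 × $3,300 = $13,200. income exceeds $267,400 by $37,650, which is 26 full-or-partial $1,500 increments; reduction = 26 × $150 = $3,900, leaving $9,300.
Dependent Care Credit: $305,050 is at or below the $333,300 threshold, so the full $7,680 applies.
Low-Income Housing Credit: 6% of the $94,050 excess over $211,000 is $5,643 ≥ base, so the credit is $0.
Property Tax Rebate: 15% of the $63,450 excess over $241,600 is $9,517.50 ≥ base, so the credit is $0.
Total: $9,300 + $7,680 + $0 + $0 = $16,980.

$16,980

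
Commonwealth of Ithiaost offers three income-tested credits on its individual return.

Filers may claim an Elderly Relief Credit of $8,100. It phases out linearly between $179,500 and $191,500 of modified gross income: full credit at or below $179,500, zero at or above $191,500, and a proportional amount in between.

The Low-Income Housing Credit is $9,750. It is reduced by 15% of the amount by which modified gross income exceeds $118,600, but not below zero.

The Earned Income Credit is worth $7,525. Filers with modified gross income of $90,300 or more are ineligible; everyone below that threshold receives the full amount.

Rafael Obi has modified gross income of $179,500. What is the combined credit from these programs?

$8,715

Elderly Relief Credit: $179,500 is at or below the $179,500 threshold, so the full $8,100 applies.
Low-Income Housing Credit: 15% of the $60,900 excess over $118,600 is $9,135; credit = $9,750 − $9,135 = $615.
Earned Income Credit: $179,500 meets or exceeds the $90,300 cutoff, so the credit is $0.
Total: $8,100 + $615 + $0 = $8,715.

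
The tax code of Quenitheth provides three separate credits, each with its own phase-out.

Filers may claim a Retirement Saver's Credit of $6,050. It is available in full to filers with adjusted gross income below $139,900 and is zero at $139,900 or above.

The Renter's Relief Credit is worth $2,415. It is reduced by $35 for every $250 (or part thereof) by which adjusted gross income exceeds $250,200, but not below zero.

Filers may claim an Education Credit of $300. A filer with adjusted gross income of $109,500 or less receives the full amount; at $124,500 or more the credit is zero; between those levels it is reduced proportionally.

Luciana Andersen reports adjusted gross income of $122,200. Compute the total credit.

$8,511

Retirement Saver's Credit: $122,200 is below the $139,900 cutoff, so the full $6,050 applies.
Renter's Relief Credit: $122,200 is at or below the $250,200 threshold, so the full $2,415 applies.
Education Credit: $122,200 is $12,700 into a $15,000 phase-out range, leaving 2,300/15,000 of the credit: $300 × 2,300/15,000 = $46.
Total: $6,050 + $2,415 + $46 = $8,511.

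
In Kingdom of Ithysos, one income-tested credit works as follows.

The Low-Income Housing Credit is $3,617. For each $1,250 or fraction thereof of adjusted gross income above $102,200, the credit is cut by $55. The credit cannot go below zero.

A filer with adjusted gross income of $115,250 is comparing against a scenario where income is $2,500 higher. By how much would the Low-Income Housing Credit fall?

$110

At $115,250 — income exceeds $102,200 by $13,050, which is 11 full-or-partial $1,250 increments; reduction = 11 × $55 = $605, leaving $3,012.
At $117,750 — income exceeds $102,200 by $15,550, which is 13 full-or-partial $1,250 increments; reduction = 13 × $55 = $715, leaving $2,902.
Lost: $3,012 − $2,902 = $110.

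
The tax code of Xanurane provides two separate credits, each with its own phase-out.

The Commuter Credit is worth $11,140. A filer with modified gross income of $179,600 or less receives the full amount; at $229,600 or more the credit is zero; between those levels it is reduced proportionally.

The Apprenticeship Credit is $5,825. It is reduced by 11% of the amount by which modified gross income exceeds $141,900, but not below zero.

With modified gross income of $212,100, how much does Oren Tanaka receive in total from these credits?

$3,899

Commuter Credit: $212,100 is $32,500 into a $50,000 phase-out range, leaving 17,500/50,000 of the credit: $11,140 × 17,500/50,000 = $3,899.
Apprenticeship Credit: 11% of the $70,200 excess over $141,900 is $7,722 ≥ base, so the credit is $0.
Total: $3,899 + $0 = $3,899.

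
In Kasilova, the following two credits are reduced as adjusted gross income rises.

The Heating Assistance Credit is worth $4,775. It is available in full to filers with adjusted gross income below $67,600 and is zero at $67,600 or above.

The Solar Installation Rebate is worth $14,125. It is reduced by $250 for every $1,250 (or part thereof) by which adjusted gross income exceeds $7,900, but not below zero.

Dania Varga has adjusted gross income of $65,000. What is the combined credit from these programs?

Heating Assistance Credit: $65,000 is below the $67,600 cutoff, so the full $4,775 applies.
Solar Installation Rebate: income exceeds $7,900 by $57,100, which is 46 full-or-partial $1,250 increments; reduction = 46 × $250 = $11,500, leaving $2,625.
Total: $4,775 + $2,625 = $7,400.

$7,400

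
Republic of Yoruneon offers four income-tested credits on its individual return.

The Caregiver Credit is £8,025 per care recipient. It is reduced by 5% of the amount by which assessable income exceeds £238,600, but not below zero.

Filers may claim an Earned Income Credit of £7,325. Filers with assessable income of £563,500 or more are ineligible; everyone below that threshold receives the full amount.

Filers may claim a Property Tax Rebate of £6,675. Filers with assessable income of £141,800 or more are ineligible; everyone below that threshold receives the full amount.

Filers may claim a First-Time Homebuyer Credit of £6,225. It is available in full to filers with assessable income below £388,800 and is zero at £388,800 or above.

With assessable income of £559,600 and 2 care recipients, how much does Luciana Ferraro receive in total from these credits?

Caregiver Credit: base = 2 × £8,025 = £16,050. 5% of the £321,000 excess over £238,600 is £16,050 ≥ base, so the credit is £0.
Earned Income Credit: £559,600 is below the £563,500 cutoff, so the full £7,325 applies.
Property Tax Rebate: £559,600 meets or exceeds the £141,800 cutoff, so the credit is £0.
First-Time Homebuyer Credit: £559,600 meets or exceeds the £388,800 cutoff, so the credit is £0.
Total: £0 + £7,325 + £0 + £0 = £7,325.

£7,325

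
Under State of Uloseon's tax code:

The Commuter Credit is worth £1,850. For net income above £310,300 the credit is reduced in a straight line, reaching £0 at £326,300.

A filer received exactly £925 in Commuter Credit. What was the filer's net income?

£925 is 925/1,850 of the full £1,850, so 925/1,850 of the £16,000 range has been used: income = £310,300 + £16,000 × 925/1,850 = £318,300.

£318,300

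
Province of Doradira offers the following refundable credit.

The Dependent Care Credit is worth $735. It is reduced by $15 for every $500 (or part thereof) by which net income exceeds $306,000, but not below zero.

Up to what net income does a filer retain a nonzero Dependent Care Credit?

After 48 increments the reduction is 48 × $15 = $720, leaving $15; one more increment wipes it out. Increment 48 ends at excess 48 × $500 = $24,000, so the highest qualifying income is $306,000 + $24,000 = $330,000.

$330,000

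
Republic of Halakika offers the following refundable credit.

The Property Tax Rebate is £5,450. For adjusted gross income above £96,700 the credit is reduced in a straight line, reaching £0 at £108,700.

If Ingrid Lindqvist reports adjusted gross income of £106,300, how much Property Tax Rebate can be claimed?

£1,090

Property Tax Rebate: £106,300 is £9,600 into a £12,000 phase-out range, leaving 2,400/12,000 of the credit: £5,450 × 2,400/12,000 = £1,090.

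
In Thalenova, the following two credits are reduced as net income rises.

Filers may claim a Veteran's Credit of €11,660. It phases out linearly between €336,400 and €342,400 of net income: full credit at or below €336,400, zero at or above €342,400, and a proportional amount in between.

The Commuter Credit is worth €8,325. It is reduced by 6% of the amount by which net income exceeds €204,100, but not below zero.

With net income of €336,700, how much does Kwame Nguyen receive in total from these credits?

€11,446

Veteran's Credit: €336,700 is €300 into a €6,000 phase-out range, leaving 5,700/6,000 of the credit: €11,660 × 5,700/6,000 = €11,077.
Commuter Credit: 6% of the €132,600 excess over €204,100 is €7,956; credit = €8,325 − €7,956 = €369.
Total: €11,077 + €369 = €11,446.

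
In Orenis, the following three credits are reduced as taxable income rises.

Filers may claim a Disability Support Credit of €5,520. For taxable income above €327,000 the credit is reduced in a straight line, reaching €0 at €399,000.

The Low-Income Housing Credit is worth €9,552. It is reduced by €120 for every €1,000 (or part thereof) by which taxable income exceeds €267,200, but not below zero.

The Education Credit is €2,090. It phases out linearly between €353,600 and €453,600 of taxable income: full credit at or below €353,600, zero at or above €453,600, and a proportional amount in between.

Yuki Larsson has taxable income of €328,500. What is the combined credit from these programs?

Disability Support Credit: €328,500 is €1,500 into a €72,000 phase-out range, leaving 70,500/72,000 of the credit: €5,520 × 70,500/72,000 = €5,405.
Low-Income Housing Credit: income exceeds €267,200 by €61,300, which is 62 full-or-partial €1,000 increments; reduction = 62 × €120 = €7,440, leaving €2,112.
Education Credit: €328,500 is at or below the €353,600 threshold, so the full €2,090 applies.
Total: €5,405 + €2,112 + €2,090 = €9,607.

€9,607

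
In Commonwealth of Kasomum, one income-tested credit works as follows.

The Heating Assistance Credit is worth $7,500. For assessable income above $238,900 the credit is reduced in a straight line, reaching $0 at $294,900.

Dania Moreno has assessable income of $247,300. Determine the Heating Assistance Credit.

$6,375

Heating Assistance Credit: $247,300 is $8,400 into a $56,000 phase-out range, leaving 47,600/56,000 of the credit: $7,500 × 47,600/56,000 = $6,375.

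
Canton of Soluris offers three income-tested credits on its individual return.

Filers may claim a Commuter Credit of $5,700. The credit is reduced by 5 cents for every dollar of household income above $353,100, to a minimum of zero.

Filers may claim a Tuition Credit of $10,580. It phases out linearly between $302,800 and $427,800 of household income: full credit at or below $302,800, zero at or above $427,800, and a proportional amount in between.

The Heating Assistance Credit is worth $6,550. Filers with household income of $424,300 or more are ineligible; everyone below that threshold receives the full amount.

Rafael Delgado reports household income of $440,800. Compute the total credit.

$1,315

Commuter Credit: 5% of the $87,700 excess over $353,100 is $4,385; credit = $5,700 − $4,385 = $1,315.
Tuition Credit: $440,800 is at or above $427,800, so the credit is $0.
Heating Assistance Credit: $440,800 meets or exceeds the $424,300 cutoff, so the credit is $0.
Total: $1,315 + $0 + $0 = $1,315.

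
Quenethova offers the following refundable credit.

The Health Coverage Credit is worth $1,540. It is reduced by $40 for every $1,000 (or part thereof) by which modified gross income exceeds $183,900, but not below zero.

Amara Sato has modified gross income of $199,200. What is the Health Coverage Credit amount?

$900

Health Coverage Credit: income exceeds $183,900 by $15,300, which is 16 full-or-partial $1,000 increments; reduction = 16 × $40 = $640, leaving $900.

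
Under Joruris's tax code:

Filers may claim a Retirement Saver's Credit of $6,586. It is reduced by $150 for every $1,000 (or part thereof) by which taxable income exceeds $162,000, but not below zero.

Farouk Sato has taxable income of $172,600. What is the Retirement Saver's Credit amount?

Retirement Saver's Credit: income exceeds $162,000 by $10,600, which is 11 full-or-partial $1,000 increments; reduction = 11 × $150 = $1,650, leaving $4,936.

$4,936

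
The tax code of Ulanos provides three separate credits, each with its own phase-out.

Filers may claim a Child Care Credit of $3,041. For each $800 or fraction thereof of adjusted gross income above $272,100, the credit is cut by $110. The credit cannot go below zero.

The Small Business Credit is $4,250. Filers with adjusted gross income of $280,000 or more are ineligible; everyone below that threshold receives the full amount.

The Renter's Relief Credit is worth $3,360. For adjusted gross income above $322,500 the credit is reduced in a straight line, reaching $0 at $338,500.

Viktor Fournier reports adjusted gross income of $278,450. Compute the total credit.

Child Care Credit: income exceeds $272,100 by $6,350, which is 8 full-or-partial $800 increments; reduction = 8 × $110 = $880, leaving $2,161.
Small Business Credit: $278,450 is below the $280,000 cutoff, so the full $4,250 applies.
Renter's Relief Credit: $278,450 is at or below the $322,500 threshold, so the full $3,360 applies.
Total: $2,161 + $4,250 + $3,360 = $9,771.

$9,771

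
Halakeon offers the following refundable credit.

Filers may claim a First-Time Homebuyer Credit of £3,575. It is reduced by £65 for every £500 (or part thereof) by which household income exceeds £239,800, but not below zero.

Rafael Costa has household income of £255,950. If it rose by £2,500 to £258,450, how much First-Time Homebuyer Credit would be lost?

At £255,950 — income exceeds £239,800 by £16,150, which is 33 full-or-partial £500 increments; reduction = 33 × £65 = £2,145, leaving £1,430.
At £258,450 — income exceeds £239,800 by £18,650, which is 38 full-or-partial £500 increments; reduction = 38 × £65 = £2,470, leaving £1,105.
Lost: £1,430 − £1,105 = £325.

£325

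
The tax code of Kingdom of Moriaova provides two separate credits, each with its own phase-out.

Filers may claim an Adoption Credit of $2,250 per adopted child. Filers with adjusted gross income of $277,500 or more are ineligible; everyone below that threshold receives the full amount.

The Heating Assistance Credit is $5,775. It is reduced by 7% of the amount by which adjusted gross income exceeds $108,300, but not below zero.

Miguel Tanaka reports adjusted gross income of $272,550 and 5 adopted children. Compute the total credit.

Adoption Credit: base = 5 × $2,250 = $11,250. $272,550 is below the $277,500 cutoff, so the full $11,250 applies.
Heating Assistance Credit: 7% of the $164,250 excess over $108,300 is $11,497.50 ≥ base, so the credit is $0.
Total: $11,250 + $0 = $11,250.

$11,250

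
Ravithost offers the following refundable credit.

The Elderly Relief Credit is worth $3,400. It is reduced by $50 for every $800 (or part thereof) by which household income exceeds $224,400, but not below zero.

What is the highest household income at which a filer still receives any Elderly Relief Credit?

$278,000

After 67 increments the reduction is 67 × $50 = $3,350, leaving $50; one more increment wipes it out. Increment 67 ends at excess 67 × $800 = $53,600, so the highest qualifying income is $224,400 + $53,600 = $278,000.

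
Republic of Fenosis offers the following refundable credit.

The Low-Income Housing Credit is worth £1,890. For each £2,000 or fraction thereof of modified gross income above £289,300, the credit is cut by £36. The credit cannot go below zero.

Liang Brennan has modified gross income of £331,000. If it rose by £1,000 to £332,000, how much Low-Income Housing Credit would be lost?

At £331,000 — income exceeds £289,300 by £41,700, which is 21 full-or-partial £2,000 increments; reduction = 21 × £36 = £756, leaving £1,134.
At £332,000 — income exceeds £289,300 by £42,700, which is 22 full-or-partial £2,000 increments; reduction = 22 × £36 = £792, leaving £1,098.
Lost: £1,134 − £1,098 = £36.

£36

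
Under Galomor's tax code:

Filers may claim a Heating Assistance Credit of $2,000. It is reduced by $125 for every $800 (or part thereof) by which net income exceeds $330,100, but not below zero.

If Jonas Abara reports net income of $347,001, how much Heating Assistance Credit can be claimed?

Heating Assistance Credit: income exceeds $330,100 by $16,901 → 22 increments × $125 = $2,750 ≥ base, so the credit is $0.

$0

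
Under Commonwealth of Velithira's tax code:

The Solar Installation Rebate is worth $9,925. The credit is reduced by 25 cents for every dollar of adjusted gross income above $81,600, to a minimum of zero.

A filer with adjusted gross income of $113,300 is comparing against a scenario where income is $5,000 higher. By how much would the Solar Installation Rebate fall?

At $113,300 — 25% of the $31,700 excess over $81,600 is $7,925; credit = $9,925 − $7,925 = $2,000.
At $118,300 — 25% of the $36,700 excess over $81,600 is $9,175; credit = $9,925 − $9,175 = $750.
Lost: $2,000 − $750 = $1,250.

$1,250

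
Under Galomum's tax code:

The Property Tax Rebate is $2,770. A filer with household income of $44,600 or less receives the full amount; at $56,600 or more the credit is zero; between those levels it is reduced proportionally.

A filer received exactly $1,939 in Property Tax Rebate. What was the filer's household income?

$1,939 is 1,939/2,770 of the full $2,770, so 831/2,770 of the $12,000 range has been used: income = $44,600 + $12,000 × 831/2,770 = $48,200.

$48,200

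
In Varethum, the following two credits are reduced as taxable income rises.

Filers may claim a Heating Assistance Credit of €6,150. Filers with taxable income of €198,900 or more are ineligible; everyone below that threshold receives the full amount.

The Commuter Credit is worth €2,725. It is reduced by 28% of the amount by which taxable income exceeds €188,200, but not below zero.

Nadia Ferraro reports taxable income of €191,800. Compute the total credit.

Heating Assistance Credit: €191,800 is below the €198,900 cutoff, so the full €6,150 applies.
Commuter Credit: 28% of the €3,600 excess over €188,200 is €1,008; credit = €2,725 − €1,008 = €1,717.
Total: €6,150 + €1,717 = €7,867.

€7,867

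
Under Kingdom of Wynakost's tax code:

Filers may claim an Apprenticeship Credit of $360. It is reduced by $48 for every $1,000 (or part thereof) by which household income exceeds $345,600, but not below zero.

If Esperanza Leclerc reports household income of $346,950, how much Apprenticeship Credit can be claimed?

$264

Apprenticeship Credit: income exceeds $345,600 by $1,350, which is 2 full-or-partial $1,000 increments; reduction = 2 × $48 = $96, leaving $264.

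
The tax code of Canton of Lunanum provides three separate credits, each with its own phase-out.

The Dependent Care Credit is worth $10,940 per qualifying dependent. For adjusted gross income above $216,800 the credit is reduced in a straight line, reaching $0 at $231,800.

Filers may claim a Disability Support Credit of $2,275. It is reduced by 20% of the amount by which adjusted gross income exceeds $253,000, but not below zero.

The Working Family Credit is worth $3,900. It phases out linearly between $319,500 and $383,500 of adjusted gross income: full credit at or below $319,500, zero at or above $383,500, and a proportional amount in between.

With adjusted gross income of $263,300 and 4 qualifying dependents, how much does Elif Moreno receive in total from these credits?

$4,115

Dependent Care Credit: base = 4 × $10,940 = $43,760. $263,300 is at or above $231,800, so the credit is $0.
Disability Support Credit: 20% of the $10,300 excess over $253,000 is $2,060; credit = $2,275 − $2,060 = $215.
Working Family Credit: $263,300 is at or below the $319,500 threshold, so the full $3,900 applies.
Total: $0 + $215 + $3,900 = $4,115.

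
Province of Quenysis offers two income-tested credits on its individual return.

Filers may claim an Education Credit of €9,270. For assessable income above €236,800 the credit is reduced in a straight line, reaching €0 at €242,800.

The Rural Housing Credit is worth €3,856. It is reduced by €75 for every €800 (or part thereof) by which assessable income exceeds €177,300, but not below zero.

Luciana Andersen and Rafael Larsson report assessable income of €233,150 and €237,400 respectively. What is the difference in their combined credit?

Luciana (€233,150): Education Credit: €233,150 is at or below the €236,800 threshold, so the full €9,270 applies. Rural Housing Credit: income exceeds €177,300 by €55,850 → 70 increments × €75 = €5,250 ≥ base, so the credit is €0. total €9,270 + €0 = €9,270
Rafael (€237,400): Education Credit: €237,400 is €600 into a €6,000 phase-out range, leaving 5,400/6,000 of the credit: €9,270 × 5,400/6,000 = €8,343. Rural Housing Credit: income exceeds €177,300 by €60,100 → 76 increments × €75 = €5,700 ≥ base, so the credit is €0. total €8,343 + €0 = €8,343
Difference: |€9,270 − €8,343| = €927.

€927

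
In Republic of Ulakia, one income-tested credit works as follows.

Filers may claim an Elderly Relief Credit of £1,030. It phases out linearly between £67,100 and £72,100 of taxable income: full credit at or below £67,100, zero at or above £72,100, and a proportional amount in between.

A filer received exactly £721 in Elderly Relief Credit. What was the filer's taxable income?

£68,600

£721 is 721/1,030 of the full £1,030, so 309/1,030 of the £5,000 range has been used: income = £67,100 + £5,000 × 309/1,030 = £68,600.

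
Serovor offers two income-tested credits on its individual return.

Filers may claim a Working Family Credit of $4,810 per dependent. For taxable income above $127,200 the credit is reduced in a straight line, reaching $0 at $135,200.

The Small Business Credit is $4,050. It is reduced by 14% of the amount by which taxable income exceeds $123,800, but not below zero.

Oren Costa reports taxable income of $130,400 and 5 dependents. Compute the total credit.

Working Family Credit: base = 5 × $4,810 = $24,050. $130,400 is $3,200 into a $8,000 phase-out range, leaving 4,800/8,000 of the credit: $24,050 × 4,800/8,000 = $14,430.
Small Business Credit: 14% of the $6,600 excess over $123,800 is $924; credit = $4,050 − $924 = $3,126.
Total: $14,430 + $3,126 = $17,556.

$17,556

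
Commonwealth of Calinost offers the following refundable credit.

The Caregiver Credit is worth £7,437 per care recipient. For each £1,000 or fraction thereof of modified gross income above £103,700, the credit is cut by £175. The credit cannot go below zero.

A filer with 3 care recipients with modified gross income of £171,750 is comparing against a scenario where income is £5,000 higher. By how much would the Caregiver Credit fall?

At £171,750 — base = 3 × £7,437 = £22,311. income exceeds £103,700 by £68,050, which is 69 full-or-partial £1,000 increments; reduction = 69 × £175 = £12,075, leaving £10,236.
At £176,750 — base = 3 × £7,437 = £22,311. income exceeds £103,700 by £73,050, which is 74 full-or-partial £1,000 increments; reduction = 74 × £175 = £12,950, leaving £9,361.
Lost: £10,236 − £9,361 = £875.

£875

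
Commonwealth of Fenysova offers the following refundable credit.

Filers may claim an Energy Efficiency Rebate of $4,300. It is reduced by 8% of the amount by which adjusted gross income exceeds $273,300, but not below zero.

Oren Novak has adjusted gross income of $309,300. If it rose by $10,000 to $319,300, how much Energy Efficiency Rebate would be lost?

$800

At $309,300 — 8% of the $36,000 excess over $273,300 is $2,880; credit = $4,300 − $2,880 = $1,420.
At $319,300 — 8% of the $46,000 excess over $273,300 is $3,680; credit = $4,300 − $3,680 = $620.
Lost: $1,420 − $620 = $800.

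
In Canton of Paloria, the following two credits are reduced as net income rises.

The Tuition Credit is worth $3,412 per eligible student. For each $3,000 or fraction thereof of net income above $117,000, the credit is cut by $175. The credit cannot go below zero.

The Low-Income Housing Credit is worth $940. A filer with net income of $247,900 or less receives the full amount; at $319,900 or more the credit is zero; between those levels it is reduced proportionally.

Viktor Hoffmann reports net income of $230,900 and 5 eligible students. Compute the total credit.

Tuition Credit: base = 5 × $3,412 = $17,060. income exceeds $117,000 by $113,900, which is 38 full-or-partial $3,000 increments; reduction = 38 × $175 = $6,650, leaving $10,410.
Low-Income Housing Credit: $230,900 is at or below the $247,900 threshold, so the full $940 applies.
Total: $10,410 + $940 = $11,350.

$11,350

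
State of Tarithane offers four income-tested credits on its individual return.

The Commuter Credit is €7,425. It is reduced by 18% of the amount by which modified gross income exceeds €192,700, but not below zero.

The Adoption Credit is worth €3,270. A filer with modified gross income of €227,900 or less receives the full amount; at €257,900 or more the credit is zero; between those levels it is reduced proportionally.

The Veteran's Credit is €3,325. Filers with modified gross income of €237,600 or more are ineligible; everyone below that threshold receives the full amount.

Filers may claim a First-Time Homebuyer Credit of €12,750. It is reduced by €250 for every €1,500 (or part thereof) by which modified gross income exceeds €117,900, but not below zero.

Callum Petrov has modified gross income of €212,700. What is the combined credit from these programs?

€10,420

Commuter Credit: 18% of the €20,000 excess over €192,700 is €3,600; credit = €7,425 − €3,600 = €3,825.
Adoption Credit: €212,700 is at or below the €227,900 threshold, so the full €3,270 applies.
Veteran's Credit: €212,700 is below the €237,600 cutoff, so the full €3,325 applies.
First-Time Homebuyer Credit: income exceeds €117,900 by €94,800 → 64 increments × €250 = €16,000 ≥ base, so the credit is €0.
Total: €3,825 + €3,270 + €3,325 + €0 = €10,420.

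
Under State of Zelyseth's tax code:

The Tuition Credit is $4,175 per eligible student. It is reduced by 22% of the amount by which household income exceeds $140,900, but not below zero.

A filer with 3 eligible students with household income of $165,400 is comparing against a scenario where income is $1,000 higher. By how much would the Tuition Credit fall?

$220

At $165,400 — base = 3 × $4,175 = $12,525. 22% of the $24,500 excess over $140,900 is $5,390; credit = $12,525 − $5,390 = $7,135.
At $166,400 — base = 3 × $4,175 = $12,525. 22% of the $25,500 excess over $140,900 is $5,610; credit = $12,525 − $5,610 = $6,915.
Lost: $7,135 − $6,915 = $220.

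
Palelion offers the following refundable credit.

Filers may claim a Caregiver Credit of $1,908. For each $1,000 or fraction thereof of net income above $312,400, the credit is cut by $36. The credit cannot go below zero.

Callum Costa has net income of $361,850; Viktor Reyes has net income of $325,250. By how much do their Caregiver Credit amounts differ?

$1,332

Callum ($361,850): Caregiver Credit: income exceeds $312,400 by $49,450, which is 50 full-or-partial $1,000 increments; reduction = 50 × $36 = $1,800, leaving $108.
Viktor ($325,250): Caregiver Credit: income exceeds $312,400 by $12,850, which is 13 full-or-partial $1,000 increments; reduction = 13 × $36 = $468, leaving $1,440.
Difference: |$108 − $1,440| = $1,332.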